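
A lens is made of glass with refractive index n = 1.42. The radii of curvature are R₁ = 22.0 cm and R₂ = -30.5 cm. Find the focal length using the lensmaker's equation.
1/f = (n − 1)(1/R₁ − 1/R₂) → f = 30.43 cm (converging lens)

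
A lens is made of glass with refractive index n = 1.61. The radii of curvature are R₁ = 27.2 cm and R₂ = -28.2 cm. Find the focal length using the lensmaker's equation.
1/f = (n − 1)(1/R₁ − 1/R₂) → f = 22.7 cm (converging lens)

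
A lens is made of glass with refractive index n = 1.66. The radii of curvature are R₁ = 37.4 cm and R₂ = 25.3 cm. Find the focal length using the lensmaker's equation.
1/f = (n − 1)(1/R₁ − 1/R₂) → f = -118.5 cm (diverging lens)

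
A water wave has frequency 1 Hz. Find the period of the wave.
T = 1/f = 1 s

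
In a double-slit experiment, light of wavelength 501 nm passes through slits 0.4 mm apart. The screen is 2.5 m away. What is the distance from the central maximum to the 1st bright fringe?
y = mλL/d = 3.131 mm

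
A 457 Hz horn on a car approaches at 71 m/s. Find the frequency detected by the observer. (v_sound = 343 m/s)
f_obs = f·v/(v − v_s) = 576.3 Hz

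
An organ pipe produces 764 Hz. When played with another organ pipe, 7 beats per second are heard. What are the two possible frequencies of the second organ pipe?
f₂ = 764 ± 7 Hz → 771 Hz or 757 Hz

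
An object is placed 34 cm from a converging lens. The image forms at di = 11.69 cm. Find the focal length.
1/f = 1/do + 1/di → f = 8.699 cm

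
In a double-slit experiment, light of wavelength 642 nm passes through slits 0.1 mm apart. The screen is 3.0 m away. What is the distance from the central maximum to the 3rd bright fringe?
y = mλL/d = 57.78 mm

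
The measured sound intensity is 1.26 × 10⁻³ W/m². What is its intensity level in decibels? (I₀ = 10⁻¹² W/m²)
β = 10·log₁₀(I/I₀) = 91 dB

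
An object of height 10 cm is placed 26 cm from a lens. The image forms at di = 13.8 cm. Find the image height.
hi = (-di/do) × ho = -5.308 cm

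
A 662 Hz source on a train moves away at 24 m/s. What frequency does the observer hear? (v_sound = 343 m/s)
f_obs = f·v/(v + v_s) = 618.7 Hz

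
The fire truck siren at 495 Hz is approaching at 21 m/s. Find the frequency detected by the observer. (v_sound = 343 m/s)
f_obs = f·v/(v − v_s) = 527.3 Hz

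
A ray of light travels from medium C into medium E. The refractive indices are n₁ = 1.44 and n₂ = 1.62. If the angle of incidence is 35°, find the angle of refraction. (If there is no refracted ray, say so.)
sin θ₂ = (n₁/n₂)·sin θ₁ = 0.5098 → θ₂ = 30.65°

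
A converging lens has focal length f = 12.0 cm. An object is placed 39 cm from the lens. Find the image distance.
1/di = 1/f − 1/do → di = 17.33 cm (real image)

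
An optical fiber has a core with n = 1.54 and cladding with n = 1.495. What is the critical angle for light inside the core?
θc = arcsin(n_cladding/n_core) = 76.11°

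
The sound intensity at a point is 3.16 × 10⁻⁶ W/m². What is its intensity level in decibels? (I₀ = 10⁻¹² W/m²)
β = 10·log₁₀(I/I₀) = 65 dB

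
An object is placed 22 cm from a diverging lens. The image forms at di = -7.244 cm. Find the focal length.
1/f = 1/do + 1/di → f = -10.8 cm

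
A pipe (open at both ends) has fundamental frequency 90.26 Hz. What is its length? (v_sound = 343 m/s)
L = v/(2f₁) = 1.9 m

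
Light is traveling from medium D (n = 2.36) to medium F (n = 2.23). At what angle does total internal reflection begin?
θc = arcsin(n₂/n₁) = 70.89°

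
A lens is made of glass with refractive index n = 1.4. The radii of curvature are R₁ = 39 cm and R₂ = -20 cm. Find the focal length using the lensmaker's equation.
1/f = (n − 1)(1/R₁ − 1/R₂) → f = 33.05 cm (converging lens)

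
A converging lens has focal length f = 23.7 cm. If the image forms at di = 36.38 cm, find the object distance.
1/do = 1/f − 1/di → do = 68 cm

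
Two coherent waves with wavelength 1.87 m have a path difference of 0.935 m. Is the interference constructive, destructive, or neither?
destructive — path difference = 0.5λ, an odd multiple of λ/2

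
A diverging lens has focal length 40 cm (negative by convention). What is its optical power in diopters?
P = 1/f = -2.5 D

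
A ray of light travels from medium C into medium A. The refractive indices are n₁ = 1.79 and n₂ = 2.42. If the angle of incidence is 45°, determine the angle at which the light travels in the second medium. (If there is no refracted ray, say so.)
sin θ₂ = (n₁/n₂)·sin θ₁ = 0.523 → θ₂ = 31.54°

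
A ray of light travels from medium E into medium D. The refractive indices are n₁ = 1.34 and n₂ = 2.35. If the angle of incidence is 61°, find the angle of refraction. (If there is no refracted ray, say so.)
sin θ₂ = (n₁/n₂)·sin θ₁ = 0.4987 → θ₂ = 29.92°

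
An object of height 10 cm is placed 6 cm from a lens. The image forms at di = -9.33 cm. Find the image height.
hi = (-di/do) × ho = 15.55 cm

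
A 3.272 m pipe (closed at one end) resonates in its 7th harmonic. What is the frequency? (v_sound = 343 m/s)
fₙ = nv/(4L) = 183.5 Hz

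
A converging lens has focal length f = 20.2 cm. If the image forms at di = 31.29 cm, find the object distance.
1/do = 1/f − 1/di → do = 56.99 cm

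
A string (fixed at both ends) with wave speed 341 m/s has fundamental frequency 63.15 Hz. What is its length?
L = v/(2f₁) = 2.7 m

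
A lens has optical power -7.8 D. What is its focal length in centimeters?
f = 1/P = -12.82 cm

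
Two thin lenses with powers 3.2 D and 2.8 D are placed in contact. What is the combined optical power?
P_total = P₁ + P₂ = 6.0 D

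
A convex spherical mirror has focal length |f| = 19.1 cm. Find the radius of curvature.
R = 2|f| = 38.2 cm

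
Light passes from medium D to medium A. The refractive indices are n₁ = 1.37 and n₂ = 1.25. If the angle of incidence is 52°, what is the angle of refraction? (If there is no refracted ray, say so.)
sin θ₂ = (n₁/n₂)·sin θ₁ = 0.8637 → θ₂ = 59.73°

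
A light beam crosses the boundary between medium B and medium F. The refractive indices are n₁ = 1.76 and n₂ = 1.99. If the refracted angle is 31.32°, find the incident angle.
sin θ₁ = (n₂/n₁)·sin θ₂ → θ₁ = 36°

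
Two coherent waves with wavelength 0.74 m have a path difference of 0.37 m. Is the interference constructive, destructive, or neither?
destructive — path difference = 0.5λ, an odd multiple of λ/2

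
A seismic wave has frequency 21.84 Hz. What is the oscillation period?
T = 1/f = 0.04579 s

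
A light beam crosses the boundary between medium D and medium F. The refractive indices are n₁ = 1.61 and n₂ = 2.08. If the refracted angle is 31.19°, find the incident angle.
sin θ₁ = (n₂/n₁)·sin θ₂ → θ₁ = 41.99°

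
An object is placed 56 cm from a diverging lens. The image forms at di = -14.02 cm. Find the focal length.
1/f = 1/do + 1/di → f = -18.7 cm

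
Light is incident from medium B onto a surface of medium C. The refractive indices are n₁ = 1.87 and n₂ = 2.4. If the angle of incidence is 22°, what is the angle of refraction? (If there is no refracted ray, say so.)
sin θ₂ = (n₁/n₂)·sin θ₁ = 0.2919 → θ₂ = 16.97°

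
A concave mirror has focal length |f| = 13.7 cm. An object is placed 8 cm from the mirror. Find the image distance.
f = +13.7 cm (concave); 1/di = 1/f − 1/do → di = -19.23 cm (virtual image, behind mirror)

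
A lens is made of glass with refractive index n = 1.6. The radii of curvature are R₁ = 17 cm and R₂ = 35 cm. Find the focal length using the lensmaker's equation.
1/f = (n − 1)(1/R₁ − 1/R₂) → f = 55.09 cm (converging lens)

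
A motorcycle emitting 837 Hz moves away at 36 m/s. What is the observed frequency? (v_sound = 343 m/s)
f_obs = f·v/(v + v_s) = 757.5 Hz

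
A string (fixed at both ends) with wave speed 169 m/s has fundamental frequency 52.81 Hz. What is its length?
L = v/(2f₁) = 1.6 m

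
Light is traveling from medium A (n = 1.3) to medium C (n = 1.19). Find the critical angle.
θc = arcsin(n₂/n₁) = 66.26°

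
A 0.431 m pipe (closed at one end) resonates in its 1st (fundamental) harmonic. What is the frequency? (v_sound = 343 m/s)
fₙ = nv/(4L) = 199 Hz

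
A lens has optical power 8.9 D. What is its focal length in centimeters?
f = 1/P = 11.24 cm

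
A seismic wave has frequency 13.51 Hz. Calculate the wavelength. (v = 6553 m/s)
λ = v/f = 485 m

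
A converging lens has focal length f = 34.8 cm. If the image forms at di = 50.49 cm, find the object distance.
1/do = 1/f − 1/di → do = 112 cm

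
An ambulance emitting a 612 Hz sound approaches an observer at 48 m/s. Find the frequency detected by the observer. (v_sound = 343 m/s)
f_obs = f·v/(v − v_s) = 711.6 Hz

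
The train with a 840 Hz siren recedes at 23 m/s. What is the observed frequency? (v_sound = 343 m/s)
f_obs = f·v/(v + v_s) = 787.2 Hz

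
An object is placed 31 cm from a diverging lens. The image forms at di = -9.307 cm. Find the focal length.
1/f = 1/do + 1/di → f = -13.3 cm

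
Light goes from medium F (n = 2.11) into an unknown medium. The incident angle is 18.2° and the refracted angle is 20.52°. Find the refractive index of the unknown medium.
n₂ = n₁·sin θ₁ / sin θ₂ = 1.88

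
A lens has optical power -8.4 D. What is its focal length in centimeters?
f = 1/P = -11.9 cm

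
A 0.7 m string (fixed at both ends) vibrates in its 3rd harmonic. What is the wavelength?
λₙ = 2L/n = 0.4667 m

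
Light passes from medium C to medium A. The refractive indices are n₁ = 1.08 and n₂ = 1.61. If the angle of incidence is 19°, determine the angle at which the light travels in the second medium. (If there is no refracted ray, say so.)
sin θ₂ = (n₁/n₂)·sin θ₁ = 0.2184 → θ₂ = 12.61°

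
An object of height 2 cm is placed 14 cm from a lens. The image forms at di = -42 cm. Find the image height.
hi = (-di/do) × ho = 6 cm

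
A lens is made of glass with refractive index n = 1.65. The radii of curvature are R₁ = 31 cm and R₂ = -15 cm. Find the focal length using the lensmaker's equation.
1/f = (n − 1)(1/R₁ − 1/R₂) → f = 15.55 cm (converging lens)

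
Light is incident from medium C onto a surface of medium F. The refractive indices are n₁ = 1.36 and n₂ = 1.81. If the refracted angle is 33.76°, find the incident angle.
sin θ₁ = (n₂/n₁)·sin θ₂ → θ₁ = 47.7°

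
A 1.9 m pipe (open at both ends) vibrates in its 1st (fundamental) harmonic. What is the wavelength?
λₙ = 2L/n = 3.8 m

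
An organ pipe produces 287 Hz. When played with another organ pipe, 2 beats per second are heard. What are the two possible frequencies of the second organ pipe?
f₂ = 287 ± 2 Hz → 289 Hz or 285 Hz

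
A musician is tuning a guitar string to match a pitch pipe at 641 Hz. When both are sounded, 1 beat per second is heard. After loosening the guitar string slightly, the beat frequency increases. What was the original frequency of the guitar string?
640 Hz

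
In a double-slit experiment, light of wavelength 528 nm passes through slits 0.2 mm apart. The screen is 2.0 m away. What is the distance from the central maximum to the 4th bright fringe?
y = mλL/d = 21.12 mm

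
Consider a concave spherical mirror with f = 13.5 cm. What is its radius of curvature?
R = 2|f| = 27 cm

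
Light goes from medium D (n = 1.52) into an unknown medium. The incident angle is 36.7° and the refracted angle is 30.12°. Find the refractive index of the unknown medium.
n₂ = n₁·sin θ₁ / sin θ₂ = 1.81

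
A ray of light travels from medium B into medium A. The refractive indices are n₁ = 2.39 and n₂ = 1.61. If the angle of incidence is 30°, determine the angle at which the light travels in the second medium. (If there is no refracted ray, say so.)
sin θ₂ = (n₁/n₂)·sin θ₁ = 0.7422 → θ₂ = 47.92°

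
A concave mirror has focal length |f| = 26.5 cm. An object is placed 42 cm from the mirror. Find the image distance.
f = +26.5 cm (concave); 1/di = 1/f − 1/do → di = 71.81 cm (real image, in front of mirror)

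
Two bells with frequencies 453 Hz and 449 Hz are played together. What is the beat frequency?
4 Hz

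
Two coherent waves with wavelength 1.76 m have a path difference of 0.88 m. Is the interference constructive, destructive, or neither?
destructive — path difference = 0.5λ, an odd multiple of λ/2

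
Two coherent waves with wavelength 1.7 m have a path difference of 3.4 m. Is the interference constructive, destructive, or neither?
constructive — path difference = 2λ, a whole number of wavelengths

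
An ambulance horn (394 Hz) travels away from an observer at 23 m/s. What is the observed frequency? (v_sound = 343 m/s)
f_obs = f·v/(v + v_s) = 369.2 Hz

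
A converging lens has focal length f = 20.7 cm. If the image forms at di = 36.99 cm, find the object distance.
1/do = 1/f − 1/di → do = 47 cm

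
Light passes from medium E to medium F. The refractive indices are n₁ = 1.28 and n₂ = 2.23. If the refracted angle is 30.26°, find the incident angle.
sin θ₁ = (n₂/n₁)·sin θ₂ → θ₁ = 61.39°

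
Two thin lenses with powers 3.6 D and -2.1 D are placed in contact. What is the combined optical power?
P_total = P₁ + P₂ = 1.5 D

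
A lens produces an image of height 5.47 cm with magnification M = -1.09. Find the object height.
ho = |hi|/|M| = 5.018 cm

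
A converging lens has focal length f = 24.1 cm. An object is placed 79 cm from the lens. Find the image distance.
1/di = 1/f − 1/do → di = 34.68 cm (real image)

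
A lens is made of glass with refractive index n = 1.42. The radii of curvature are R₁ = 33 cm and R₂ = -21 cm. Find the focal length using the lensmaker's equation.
1/f = (n − 1)(1/R₁ − 1/R₂) → f = 30.56 cm (converging lens)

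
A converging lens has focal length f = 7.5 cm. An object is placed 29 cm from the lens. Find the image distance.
1/di = 1/f − 1/do → di = 10.12 cm (real image)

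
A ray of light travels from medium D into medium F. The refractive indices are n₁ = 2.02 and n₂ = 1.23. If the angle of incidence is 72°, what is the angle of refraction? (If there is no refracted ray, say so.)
sin θ₂ = (n₁/n₂)·sin θ₁ = 1.562 > 1, so there is no refracted ray — the light undergoes total internal reflection.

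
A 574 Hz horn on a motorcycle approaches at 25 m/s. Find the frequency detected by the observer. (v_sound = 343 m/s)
f_obs = f·v/(v − v_s) = 619.1 Hz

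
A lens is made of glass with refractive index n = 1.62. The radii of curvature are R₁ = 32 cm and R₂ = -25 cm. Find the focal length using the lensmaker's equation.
1/f = (n − 1)(1/R₁ − 1/R₂) → f = 22.64 cm (converging lens)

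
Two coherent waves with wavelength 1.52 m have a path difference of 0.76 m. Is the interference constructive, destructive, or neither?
destructive — path difference = 0.5λ, an odd multiple of λ/2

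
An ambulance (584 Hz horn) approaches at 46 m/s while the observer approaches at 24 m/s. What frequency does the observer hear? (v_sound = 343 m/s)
f_obs = f·(v + v_o)/(v − v_s) = 721.6 Hz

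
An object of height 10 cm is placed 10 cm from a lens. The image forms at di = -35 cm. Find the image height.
hi = (-di/do) × ho = 35 cm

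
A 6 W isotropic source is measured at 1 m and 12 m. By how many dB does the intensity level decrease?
Δβ = 20·log₁₀(r₂/r₁) = 21.58 dB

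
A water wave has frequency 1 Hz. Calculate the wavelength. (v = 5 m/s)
λ = v/f = 5 m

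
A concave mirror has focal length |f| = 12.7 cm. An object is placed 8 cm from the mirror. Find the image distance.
f = +12.7 cm (concave); 1/di = 1/f − 1/do → di = -21.62 cm (virtual image, behind mirror)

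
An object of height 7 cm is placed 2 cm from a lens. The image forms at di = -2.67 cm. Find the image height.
hi = (-di/do) × ho = 9.345 cm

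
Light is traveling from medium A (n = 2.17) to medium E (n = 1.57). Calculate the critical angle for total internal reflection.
θc = arcsin(n₂/n₁) = 46.34°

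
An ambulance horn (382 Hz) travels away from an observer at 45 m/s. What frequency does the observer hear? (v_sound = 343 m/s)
f_obs = f·v/(v + v_s) = 337.7 Hz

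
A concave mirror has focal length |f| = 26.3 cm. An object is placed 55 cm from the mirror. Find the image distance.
f = +26.3 cm (concave); 1/di = 1/f − 1/do → di = 50.4 cm (real image, in front of mirror)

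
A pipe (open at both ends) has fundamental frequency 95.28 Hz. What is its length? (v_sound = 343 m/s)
L = v/(2f₁) = 1.8 m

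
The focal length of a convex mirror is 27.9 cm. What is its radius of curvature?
R = 2|f| = 55.8 cm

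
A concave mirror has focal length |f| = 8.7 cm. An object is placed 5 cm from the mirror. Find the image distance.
f = +8.7 cm (concave); 1/di = 1/f − 1/do → di = -11.76 cm (virtual image, behind mirror)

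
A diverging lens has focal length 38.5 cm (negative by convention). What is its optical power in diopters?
P = 1/f = -2.597 D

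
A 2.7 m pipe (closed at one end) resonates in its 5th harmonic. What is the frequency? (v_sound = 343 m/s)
fₙ = nv/(4L) = 158.8 Hz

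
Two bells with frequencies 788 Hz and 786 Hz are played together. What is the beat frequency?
2 Hz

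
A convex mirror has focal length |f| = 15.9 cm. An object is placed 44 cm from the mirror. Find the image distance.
f = −15.9 cm (convex); 1/di = 1/f − 1/do → di = -11.68 cm (virtual image, behind mirror)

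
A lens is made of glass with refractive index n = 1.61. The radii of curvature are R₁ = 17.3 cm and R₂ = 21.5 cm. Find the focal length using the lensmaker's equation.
1/f = (n − 1)(1/R₁ − 1/R₂) → f = 145.2 cm (converging lens)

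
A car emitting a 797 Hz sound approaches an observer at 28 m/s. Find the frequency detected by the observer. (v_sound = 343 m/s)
f_obs = f·v/(v − v_s) = 867.8 Hz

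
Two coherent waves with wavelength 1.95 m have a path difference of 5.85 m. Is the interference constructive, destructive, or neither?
constructive — path difference = 3λ, a whole number of wavelengths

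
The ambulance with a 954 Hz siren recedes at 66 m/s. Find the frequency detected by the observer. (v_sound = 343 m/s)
f_obs = f·v/(v + v_s) = 800.1 Hz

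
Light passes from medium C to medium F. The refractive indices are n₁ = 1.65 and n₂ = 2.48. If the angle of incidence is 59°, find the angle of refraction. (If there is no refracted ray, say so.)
sin θ₂ = (n₁/n₂)·sin θ₁ = 0.5703 → θ₂ = 34.77°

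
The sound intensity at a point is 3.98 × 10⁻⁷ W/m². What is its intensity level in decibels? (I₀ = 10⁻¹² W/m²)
β = 10·log₁₀(I/I₀) = 56 dB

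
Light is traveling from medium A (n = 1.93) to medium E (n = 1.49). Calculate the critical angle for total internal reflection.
θc = arcsin(n₂/n₁) = 50.54°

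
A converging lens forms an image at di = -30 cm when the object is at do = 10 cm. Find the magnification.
M = −di/do = 3 (upright image)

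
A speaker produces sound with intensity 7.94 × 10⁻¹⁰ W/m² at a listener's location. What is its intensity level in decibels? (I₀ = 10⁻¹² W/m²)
β = 10·log₁₀(I/I₀) = 29 dB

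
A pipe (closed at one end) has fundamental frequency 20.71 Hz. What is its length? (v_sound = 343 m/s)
L = v/(4f₁) = 4.141 m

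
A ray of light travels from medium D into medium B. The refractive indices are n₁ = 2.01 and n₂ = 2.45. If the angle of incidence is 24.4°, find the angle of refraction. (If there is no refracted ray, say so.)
sin θ₂ = (n₁/n₂)·sin θ₁ = 0.3389 → θ₂ = 19.81°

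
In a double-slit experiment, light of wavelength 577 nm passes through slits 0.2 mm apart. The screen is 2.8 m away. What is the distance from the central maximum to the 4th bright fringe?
y = mλL/d = 32.31 mm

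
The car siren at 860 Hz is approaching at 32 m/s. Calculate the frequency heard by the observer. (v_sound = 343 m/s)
f_obs = f·v/(v − v_s) = 948.5 Hz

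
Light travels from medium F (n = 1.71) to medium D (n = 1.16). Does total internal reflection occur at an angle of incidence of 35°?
θc = arcsin(n₂/n₁) = 42.72°; 35° < θc, so no — the ray refracts.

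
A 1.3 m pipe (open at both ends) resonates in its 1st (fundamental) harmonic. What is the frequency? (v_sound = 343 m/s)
fₙ = nv/(2L) = 131.9 Hz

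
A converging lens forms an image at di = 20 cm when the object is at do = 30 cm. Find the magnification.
M = −di/do = -0.6667 (inverted image)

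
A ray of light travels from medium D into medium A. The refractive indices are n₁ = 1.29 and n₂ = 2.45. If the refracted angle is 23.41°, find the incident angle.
sin θ₁ = (n₂/n₁)·sin θ₂ → θ₁ = 48.99°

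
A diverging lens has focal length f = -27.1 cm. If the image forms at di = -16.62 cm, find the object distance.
1/do = 1/f − 1/di → do = 42.98 cm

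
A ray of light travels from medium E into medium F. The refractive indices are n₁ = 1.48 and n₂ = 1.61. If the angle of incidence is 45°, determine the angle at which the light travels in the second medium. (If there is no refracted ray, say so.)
sin θ₂ = (n₁/n₂)·sin θ₁ = 0.65 → θ₂ = 40.54°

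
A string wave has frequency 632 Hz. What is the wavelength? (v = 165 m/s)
λ = v/f = 0.2611 m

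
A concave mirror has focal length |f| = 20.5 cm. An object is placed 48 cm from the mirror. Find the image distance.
f = +20.5 cm (concave); 1/di = 1/f − 1/do → di = 35.78 cm (real image, in front of mirror)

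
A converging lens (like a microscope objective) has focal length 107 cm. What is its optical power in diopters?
P = 1/f = 0.9346 D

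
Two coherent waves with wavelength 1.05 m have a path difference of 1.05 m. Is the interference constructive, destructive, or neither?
constructive — path difference = 1λ, a whole number of wavelengths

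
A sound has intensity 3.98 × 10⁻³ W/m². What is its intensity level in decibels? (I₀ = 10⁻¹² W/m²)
β = 10·log₁₀(I/I₀) = 96 dB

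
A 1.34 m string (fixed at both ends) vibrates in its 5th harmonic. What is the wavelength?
λₙ = 2L/n = 0.536 m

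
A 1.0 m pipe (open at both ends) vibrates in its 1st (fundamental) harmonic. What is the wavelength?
λₙ = 2L/n = 2 m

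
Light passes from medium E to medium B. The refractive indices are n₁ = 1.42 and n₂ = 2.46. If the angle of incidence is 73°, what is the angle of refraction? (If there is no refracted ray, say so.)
sin θ₂ = (n₁/n₂)·sin θ₁ = 0.552 → θ₂ = 33.51°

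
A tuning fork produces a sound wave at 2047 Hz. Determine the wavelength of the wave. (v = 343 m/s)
λ = v/f = 0.1676 m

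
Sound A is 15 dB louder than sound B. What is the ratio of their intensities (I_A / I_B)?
I_A/I_B = 10^(Δβ/10) = 31.62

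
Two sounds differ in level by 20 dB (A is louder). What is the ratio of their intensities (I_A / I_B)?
I_A/I_B = 10^(Δβ/10) = 100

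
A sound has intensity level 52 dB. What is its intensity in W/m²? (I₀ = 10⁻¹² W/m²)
I = I₀·10^(β/10) = 1.58 × 10⁻⁷ W/m²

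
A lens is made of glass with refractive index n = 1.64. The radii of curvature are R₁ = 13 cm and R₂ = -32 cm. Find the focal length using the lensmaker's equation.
1/f = (n − 1)(1/R₁ − 1/R₂) → f = 14.44 cm (converging lens)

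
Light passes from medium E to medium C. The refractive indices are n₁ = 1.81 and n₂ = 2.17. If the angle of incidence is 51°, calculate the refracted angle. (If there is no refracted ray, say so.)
sin θ₂ = (n₁/n₂)·sin θ₁ = 0.6482 → θ₂ = 40.41°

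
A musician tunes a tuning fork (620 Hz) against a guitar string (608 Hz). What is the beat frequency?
12 Hz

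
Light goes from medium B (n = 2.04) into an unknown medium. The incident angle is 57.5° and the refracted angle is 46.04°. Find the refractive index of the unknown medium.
n₂ = n₁·sin θ₁ / sin θ₂ = 2.39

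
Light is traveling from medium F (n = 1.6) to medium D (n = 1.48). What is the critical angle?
θc = arcsin(n₂/n₁) = 67.67°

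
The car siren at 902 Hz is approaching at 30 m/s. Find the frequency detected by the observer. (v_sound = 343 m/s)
f_obs = f·v/(v − v_s) = 988.5 Hz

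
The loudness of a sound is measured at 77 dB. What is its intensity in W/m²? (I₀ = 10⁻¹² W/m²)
I = I₀·10^(β/10) = 5.01 × 10⁻⁵ W/m²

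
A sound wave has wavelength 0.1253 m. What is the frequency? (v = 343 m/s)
f = v/λ = 2737 Hz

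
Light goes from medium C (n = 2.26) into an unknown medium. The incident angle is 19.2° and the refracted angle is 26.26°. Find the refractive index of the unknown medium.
n₂ = n₁·sin θ₁ / sin θ₂ = 1.68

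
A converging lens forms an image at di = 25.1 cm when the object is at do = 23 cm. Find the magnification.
M = −di/do = -1.091 (inverted image)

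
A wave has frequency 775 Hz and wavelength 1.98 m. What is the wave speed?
v = fλ = 1534 m/s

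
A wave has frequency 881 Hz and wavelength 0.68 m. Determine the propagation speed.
v = fλ = 599.1 m/s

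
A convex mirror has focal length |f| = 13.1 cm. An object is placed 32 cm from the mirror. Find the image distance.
f = −13.1 cm (convex); 1/di = 1/f − 1/do → di = -9.295 cm (virtual image, behind mirror)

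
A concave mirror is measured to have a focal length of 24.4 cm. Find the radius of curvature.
R = 2|f| = 48.8 cm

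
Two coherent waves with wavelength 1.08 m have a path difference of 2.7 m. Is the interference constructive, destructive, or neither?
destructive — path difference = 2.5λ, an odd multiple of λ/2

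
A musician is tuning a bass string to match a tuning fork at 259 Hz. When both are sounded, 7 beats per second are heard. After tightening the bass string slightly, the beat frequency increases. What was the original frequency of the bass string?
266 Hz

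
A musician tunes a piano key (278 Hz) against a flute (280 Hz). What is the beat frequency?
2 Hz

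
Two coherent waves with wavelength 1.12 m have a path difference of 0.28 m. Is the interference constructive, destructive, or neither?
neither (partial) — path difference = 0.25λ, neither a whole number of wavelengths nor an odd multiple of λ/2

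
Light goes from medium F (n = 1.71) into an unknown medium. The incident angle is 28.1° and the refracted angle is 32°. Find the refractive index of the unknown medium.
n₂ = n₁·sin θ₁ / sin θ₂ = 1.52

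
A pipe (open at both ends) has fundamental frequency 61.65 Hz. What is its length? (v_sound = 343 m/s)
L = v/(2f₁) = 2.782 m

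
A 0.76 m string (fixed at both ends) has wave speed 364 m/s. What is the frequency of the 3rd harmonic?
fₙ = nv/(2L) = 718.4 Hz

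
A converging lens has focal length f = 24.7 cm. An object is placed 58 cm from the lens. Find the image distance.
1/di = 1/f − 1/do → di = 43.02 cm (real image)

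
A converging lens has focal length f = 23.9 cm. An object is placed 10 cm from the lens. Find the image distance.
1/di = 1/f − 1/do → di = -17.19 cm (virtual image)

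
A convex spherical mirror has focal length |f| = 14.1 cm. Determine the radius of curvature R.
R = 2|f| = 28.2 cm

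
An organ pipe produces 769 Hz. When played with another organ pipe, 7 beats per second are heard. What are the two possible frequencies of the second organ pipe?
f₂ = 769 ± 7 Hz → 776 Hz or 762 Hz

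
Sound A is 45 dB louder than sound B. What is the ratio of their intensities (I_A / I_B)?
I_A/I_B = 10^(Δβ/10) = 31620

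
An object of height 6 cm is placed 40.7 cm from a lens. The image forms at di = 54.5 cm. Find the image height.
hi = (-di/do) × ho = -8.034 cm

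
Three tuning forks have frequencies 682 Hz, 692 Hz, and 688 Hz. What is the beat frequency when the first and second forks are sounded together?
10 Hz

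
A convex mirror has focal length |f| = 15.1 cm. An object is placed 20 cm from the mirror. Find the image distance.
f = −15.1 cm (convex); 1/di = 1/f − 1/do → di = -8.604 cm (virtual image, behind mirror)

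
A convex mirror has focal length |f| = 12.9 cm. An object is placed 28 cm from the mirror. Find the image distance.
f = −12.9 cm (convex); 1/di = 1/f − 1/do → di = -8.831 cm (virtual image, behind mirror)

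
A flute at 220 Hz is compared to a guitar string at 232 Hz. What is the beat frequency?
12 Hz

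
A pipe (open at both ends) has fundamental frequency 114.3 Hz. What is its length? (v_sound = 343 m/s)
L = v/(2f₁) = 1.5 m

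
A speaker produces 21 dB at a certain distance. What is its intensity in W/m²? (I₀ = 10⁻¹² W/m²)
I = I₀·10^(β/10) = 1.26 × 10⁻¹⁰ W/m²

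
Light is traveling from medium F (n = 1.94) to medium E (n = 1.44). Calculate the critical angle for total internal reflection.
θc = arcsin(n₂/n₁) = 47.92°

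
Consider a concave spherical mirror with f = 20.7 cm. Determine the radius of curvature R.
R = 2|f| = 41.4 cm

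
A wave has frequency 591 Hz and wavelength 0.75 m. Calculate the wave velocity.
v = fλ = 443.2 m/s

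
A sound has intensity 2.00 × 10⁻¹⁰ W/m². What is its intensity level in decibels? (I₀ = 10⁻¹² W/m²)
β = 10·log₁₀(I/I₀) = 23.01 dB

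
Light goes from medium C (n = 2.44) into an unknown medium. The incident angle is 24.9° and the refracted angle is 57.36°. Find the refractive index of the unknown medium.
n₂ = n₁·sin θ₁ / sin θ₂ = 1.22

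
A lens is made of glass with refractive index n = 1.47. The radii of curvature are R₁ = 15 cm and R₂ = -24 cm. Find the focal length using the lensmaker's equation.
1/f = (n − 1)(1/R₁ − 1/R₂) → f = 19.64 cm (converging lens)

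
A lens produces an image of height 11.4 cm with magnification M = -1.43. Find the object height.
ho = |hi|/|M| = 7.972 cm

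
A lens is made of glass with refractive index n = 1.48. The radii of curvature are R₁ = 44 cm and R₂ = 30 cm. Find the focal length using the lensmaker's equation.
1/f = (n − 1)(1/R₁ − 1/R₂) → f = -196.4 cm (diverging lens)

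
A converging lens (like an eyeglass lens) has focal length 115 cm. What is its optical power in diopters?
P = 1/f = 0.8696 D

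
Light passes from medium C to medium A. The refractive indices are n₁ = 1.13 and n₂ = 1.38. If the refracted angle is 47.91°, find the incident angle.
sin θ₁ = (n₂/n₁)·sin θ₂ → θ₁ = 65°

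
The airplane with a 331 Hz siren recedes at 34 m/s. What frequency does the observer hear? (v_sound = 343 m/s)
f_obs = f·v/(v + v_s) = 301.1 Hz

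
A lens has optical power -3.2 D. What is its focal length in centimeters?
f = 1/P = -31.25 cm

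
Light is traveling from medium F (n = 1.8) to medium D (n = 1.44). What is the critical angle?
θc = arcsin(n₂/n₁) = 53.13°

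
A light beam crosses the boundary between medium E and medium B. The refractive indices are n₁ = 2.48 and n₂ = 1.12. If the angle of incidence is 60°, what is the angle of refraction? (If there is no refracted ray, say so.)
sin θ₂ = (n₁/n₂)·sin θ₁ = 1.918 > 1, so there is no refracted ray — the light undergoes total internal reflection.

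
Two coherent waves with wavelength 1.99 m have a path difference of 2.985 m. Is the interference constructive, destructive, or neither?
destructive — path difference = 1.5λ, an odd multiple of λ/2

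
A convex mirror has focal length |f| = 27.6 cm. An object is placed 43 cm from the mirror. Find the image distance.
f = −27.6 cm (convex); 1/di = 1/f − 1/do → di = -16.81 cm (virtual image, behind mirror)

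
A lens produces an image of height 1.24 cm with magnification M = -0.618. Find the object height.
ho = |hi|/|M| = 2.006 cm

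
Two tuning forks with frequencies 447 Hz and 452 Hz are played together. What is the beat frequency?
5 Hz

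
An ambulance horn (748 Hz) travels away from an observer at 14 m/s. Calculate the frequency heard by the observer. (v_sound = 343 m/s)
f_obs = f·v/(v + v_s) = 718.7 Hz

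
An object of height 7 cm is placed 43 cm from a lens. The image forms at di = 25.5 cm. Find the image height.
hi = (-di/do) × ho = -4.151 cm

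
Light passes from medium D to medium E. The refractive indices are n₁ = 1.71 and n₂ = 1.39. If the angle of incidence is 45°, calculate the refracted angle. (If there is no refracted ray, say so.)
sin θ₂ = (n₁/n₂)·sin θ₁ = 0.8699 → θ₂ = 60.45°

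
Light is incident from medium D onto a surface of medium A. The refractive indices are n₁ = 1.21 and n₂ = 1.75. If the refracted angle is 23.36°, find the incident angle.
sin θ₁ = (n₂/n₁)·sin θ₂ → θ₁ = 34.99°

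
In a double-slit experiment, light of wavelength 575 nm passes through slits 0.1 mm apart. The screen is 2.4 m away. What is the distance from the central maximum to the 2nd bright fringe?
y = mλL/d = 27.6 mm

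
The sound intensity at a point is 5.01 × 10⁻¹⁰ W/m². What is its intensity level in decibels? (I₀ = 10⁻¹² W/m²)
β = 10·log₁₀(I/I₀) = 27 dB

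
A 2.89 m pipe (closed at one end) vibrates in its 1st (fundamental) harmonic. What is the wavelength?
λₙ = 4L/n = 11.56 m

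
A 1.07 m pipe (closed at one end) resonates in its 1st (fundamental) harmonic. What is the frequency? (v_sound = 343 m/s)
fₙ = nv/(4L) = 80.14 Hz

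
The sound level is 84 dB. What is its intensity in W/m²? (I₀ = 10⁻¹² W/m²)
I = I₀·10^(β/10) = 2.51 × 10⁻⁴ W/m²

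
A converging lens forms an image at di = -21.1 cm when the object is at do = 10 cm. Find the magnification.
M = −di/do = 2.11 (upright image)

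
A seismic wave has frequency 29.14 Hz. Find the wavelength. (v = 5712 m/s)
λ = v/f = 196 m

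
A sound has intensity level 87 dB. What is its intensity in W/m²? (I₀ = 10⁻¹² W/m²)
I = I₀·10^(β/10) = 5.01 × 10⁻⁴ W/m²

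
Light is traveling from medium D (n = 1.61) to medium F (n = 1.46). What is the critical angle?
θc = arcsin(n₂/n₁) = 65.07°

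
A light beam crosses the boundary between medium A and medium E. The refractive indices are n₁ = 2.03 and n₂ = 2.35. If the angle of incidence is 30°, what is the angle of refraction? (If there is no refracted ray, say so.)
sin θ₂ = (n₁/n₂)·sin θ₁ = 0.4319 → θ₂ = 25.59°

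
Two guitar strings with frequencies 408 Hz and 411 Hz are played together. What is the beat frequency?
3 Hz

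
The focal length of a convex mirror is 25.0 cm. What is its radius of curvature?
R = 2|f| = 50 cm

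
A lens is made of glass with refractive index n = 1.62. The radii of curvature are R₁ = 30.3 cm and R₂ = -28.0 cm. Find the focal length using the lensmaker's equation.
1/f = (n − 1)(1/R₁ − 1/R₂) → f = 23.47 cm (converging lens)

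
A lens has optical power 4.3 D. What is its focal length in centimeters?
f = 1/P = 23.26 cm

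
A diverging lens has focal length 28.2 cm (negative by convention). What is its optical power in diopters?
P = 1/f = -3.546 D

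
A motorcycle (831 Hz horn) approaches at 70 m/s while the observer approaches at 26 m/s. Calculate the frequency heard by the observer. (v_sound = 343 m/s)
f_obs = f·(v + v_o)/(v − v_s) = 1123 Hz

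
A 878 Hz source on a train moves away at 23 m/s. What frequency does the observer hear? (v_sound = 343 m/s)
f_obs = f·v/(v + v_s) = 822.8 Hz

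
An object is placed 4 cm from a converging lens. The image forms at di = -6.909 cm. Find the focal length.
1/f = 1/do + 1/di → f = 9.5 cm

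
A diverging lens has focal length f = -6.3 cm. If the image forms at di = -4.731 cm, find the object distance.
1/do = 1/f − 1/di → do = 19 cm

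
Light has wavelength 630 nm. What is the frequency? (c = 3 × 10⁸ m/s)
f = c/λ = 4.762 × 10¹⁴ Hz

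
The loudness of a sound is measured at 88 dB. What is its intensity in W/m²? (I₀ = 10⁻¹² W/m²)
I = I₀·10^(β/10) = 6.31 × 10⁻⁴ W/m²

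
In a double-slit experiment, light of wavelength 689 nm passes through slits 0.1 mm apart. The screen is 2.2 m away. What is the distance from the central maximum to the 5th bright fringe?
y = mλL/d = 75.79 mm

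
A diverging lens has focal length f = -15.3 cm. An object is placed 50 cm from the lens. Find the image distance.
1/di = 1/f − 1/do → di = -11.72 cm (virtual image)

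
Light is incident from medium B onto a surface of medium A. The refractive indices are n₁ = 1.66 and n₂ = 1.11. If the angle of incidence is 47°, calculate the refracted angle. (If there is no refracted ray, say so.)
sin θ₂ = (n₁/n₂)·sin θ₁ = 1.094 > 1, so there is no refracted ray — the light undergoes total internal reflection.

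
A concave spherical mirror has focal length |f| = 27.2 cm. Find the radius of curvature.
R = 2|f| = 54.4 cm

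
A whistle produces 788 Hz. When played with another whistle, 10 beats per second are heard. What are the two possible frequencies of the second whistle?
f₂ = 788 ± 10 Hz → 798 Hz or 778 Hz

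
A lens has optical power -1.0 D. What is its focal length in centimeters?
f = 1/P = -100 cm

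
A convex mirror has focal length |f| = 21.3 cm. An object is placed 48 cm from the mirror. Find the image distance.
f = −21.3 cm (convex); 1/di = 1/f − 1/do → di = -14.75 cm (virtual image, behind mirror)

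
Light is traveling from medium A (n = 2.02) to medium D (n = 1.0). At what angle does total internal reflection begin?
θc = arcsin(n₂/n₁) = 29.67°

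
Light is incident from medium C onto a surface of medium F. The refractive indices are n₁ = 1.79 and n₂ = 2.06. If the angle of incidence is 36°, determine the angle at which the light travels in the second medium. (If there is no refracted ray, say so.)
sin θ₂ = (n₁/n₂)·sin θ₁ = 0.5107 → θ₂ = 30.71°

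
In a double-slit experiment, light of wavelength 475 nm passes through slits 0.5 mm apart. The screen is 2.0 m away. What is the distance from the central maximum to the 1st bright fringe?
y = mλL/d = 1.9 mm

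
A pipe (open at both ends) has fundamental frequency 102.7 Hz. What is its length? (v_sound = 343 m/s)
L = v/(2f₁) = 1.67 m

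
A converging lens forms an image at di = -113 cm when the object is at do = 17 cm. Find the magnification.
M = −di/do = 6.647 (upright image)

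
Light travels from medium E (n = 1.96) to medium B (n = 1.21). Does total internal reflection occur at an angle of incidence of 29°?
θc = arcsin(n₂/n₁) = 38.12°; 29° < θc, so no — the ray refracts.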